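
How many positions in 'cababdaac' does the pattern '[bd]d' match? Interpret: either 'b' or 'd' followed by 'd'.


Pattern: [bd]d means either 'b' or 'd' followed by 'd'.
Scanning 'cababdaac' position-by-position:
  Pos 0: window 'ca' -> no
  Pos 1: window 'ab' -> no
  Pos 2: window 'ba' -> no
  Pos 3: window 'ab' -> no
  Pos 4: window 'bd' -> MATCH
  Pos 5: window 'da' -> no
  Pos 6: window 'aa' -> no
  Pos 7: window 'ac' -> no
  Pos 8: window 'c' -> no
Total matches: 1

1


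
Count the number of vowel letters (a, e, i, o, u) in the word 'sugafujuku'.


Scanning each character of 'sugafujuku':
  Position 1: 's' -> consonant (running count: 0)
  Position 2: 'u' -> vowel (running count: 1)
  Position 3: 'g' -> consonant (running count: 1)
  Position 4: 'a' -> vowel (running count: 2)
  Position 5: 'f' -> consonant (running count: 2)
  Position 6: 'u' -> vowel (running count: 3)
  Position 7: 'j' -> consonant (running count: 3)
  Position 8: 'u' -> vowel (running count: 4)
  Position 9: 'k' -> consonant (running count: 4)
  Position 10: 'u' -> vowel (running count: 5)
Total vowels: 5

5


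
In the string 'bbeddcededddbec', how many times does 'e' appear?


Scanning 'bbeddcededddbec' for 'e':
  Position 2: 'e' -> MATCH (count: 1)
  Position 6: 'e' -> MATCH (count: 2)
  Position 8: 'e' -> MATCH (count: 3)
  Position 13: 'e' -> MATCH (count: 4)
Total occurrences of 'e': 4

4


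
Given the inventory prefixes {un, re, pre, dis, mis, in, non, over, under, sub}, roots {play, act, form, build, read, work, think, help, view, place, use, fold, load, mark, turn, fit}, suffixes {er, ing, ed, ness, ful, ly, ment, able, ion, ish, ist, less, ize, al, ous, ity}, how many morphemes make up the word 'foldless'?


Segmenting 'foldless' against the inventory:
  'fold' -> root (morpheme 1)
  'less' -> suffix (morpheme 2)
Total morphemes: 2

2


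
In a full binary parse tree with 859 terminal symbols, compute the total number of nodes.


Leaf nodes (terminals): 859
Internal nodes = n - 1 = 859 - 1 = 858
Total = leaves + internal = 859 + 858 = 1717

1717


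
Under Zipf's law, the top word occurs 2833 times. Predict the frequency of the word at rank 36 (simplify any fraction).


Zipf's law: freq(rank) = f1 / rank
f1 = 2833, rank = 36
freq = 2833 / 36
GCD(2833, 36) = 1
Simplified: 2833/36

2833/36


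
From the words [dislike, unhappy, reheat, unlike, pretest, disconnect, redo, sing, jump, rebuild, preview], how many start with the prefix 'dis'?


Checking each word for prefix 'dis':
  'dislike' -> YES, starts with 'dis' (count: 1)
  'unhappy' -> no (count: 1)
  'reheat' -> no (count: 1)
  'unlike' -> no (count: 1)
  'pretest' -> no (count: 1)
  'disconnect' -> YES, starts with 'dis' (count: 2)
  'redo' -> no (count: 2)
  'sing' -> no (count: 2)
  'jump' -> no (count: 2)
  'rebuild' -> no (count: 2)
  'preview' -> no (count: 2)
Total with prefix 'dis': 2

2


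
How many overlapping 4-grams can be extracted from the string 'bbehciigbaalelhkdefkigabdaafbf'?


String 'bbehciigbaalelhkdefkigabdaafbf' has length L = 30.
Number of overlapping n-grams = L - n + 1
Substituting: 30 - 4 + 1 = 27

27


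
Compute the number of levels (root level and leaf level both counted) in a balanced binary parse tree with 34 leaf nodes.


In a balanced binary tree with n leaves the deepest leaf is ceil(log2(n)) edges below the root,
so counting node levels inclusive of root and leaves gives ceil(log2(n)) + 1 levels.
log2(34) = 5.0875
ceil(5.0875) = 6
levels = 6 + 1 = 7

7


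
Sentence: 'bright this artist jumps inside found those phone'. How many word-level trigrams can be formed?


Word trigrams from [8] words:
  Trigram 1: (bright this artist)
  Trigram 2: (this artist jumps)
  Trigram 3: (artist jumps inside)
  Trigram 4: (jumps inside found)
  Trigram 5: (inside found those)
  Trigram 6: (found those phone)
Total word trigrams: 8 - 2 = 6

6


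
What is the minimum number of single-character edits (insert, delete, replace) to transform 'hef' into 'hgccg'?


Building DP table for s1='hef' (len 3) and s2='hgccg' (len 5):
       h  g  c  c  g
    0  1  2  3  4  5
  h 1  0  1  2  3  4
  e 2  1  1  2  3  4
  f 3  2  2  2  3  4
Edit distance = dp[3][5] = 4

4


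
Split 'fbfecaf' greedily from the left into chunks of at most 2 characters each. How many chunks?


'fbfecaf' has 7 characters.
Chunking with max size 2:
  Chunk 1: 'fb' (positions 0-1)
  Chunk 2: 'fe' (positions 2-3)
  Chunk 3: 'ca' (positions 4-5)
  Chunk 4: 'f' (positions 6-6)
Total chunks: ceil(7 / 2) = 4

4


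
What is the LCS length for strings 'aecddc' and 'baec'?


DP table for LCS of 'aecddc' and 'baec':
       b  a  e  c
    0  0  0  0  0
  a 0  0  1  1  1
  e 0  0  1  2  2
  c 0  0  1  2  3
  d 0  0  1  2  3
  d 0  0  1  2  3
  c 0  0  1  2  3
LCS: 'aec'
LCS length = 3

3


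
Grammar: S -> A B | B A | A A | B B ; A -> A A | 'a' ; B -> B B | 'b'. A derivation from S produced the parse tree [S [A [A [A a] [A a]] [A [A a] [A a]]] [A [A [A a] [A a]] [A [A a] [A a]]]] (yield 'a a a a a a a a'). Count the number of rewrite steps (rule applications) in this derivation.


Every bracketed nonterminal node [X ...] in the tree is produced by exactly one rule application.
Reading the tree off as a leftmost derivation:
  Step 1: S  =>  A A   (applied S -> A A)
  Step 2: A A  =>  A A A   (applied A -> A A)
  Step 3: A A A  =>  A A A A   (applied A -> A A)
  Step 4: A A A A  =>  a A A A   (applied A -> a)
  Step 5: a A A A  =>  a a A A   (applied A -> a)
  Step 6: a a A A  =>  a a A A A   (applied A -> A A)
  Step 7: a a A A A  =>  a a a A A   (applied A -> a)
  Step 8: a a a A A  =>  a a a a A   (applied A -> a)
  Step 9: a a a a A  =>  a a a a A A   (applied A -> A A)
  Step 10: a a a a A A  =>  a a a a A A A   (applied A -> A A)
  Step 11: a a a a A A A  =>  a a a a a A A   (applied A -> a)
  Step 12: a a a a a A A  =>  a a a a a a A   (applied A -> a)
  Step 13: a a a a a a A  =>  a a a a a a A A   (applied A -> A A)
  Step 14: a a a a a a A A  =>  a a a a a a a A   (applied A -> a)
  Step 15: a a a a a a a A  =>  a a a a a a a a   (applied A -> a)
Final yield: a a a a a a a a
Total rewrite steps: 15

15


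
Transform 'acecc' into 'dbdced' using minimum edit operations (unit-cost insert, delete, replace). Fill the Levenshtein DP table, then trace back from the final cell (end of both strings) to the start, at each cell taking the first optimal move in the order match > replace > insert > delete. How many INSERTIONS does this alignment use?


Edit distance = 5. Backtracking from cell (5, 6) with preference match > replace > insert > delete,
then listing the resulting alignment 'acecc' -> 'dbdced' left to right:
  Step 1: replace a->d
  Step 2: replace c->b
  Step 3: replace e->d
  Step 4: keep 'c'
  Step 5: insert 'e' [insertion #1]
  Step 6: replace c->d
Total insertions: 1

1


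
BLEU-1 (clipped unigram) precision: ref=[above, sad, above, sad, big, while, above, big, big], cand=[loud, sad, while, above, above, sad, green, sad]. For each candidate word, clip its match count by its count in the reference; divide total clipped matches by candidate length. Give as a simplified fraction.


Reference word counts: {'above': 3, 'big': 3, 'sad': 2, 'while': 1}
Checking each candidate word (with clipping):
  'loud' -> not in reference -> no match (matches: 0)
  'sad' -> in reference (ref count 2, used 1/2) -> match (matches: 1)
  'while' -> in reference (ref count 1, used 1/1) -> match (matches: 2)
  'above' -> in reference (ref count 3, used 1/3) -> match (matches: 3)
  'above' -> in reference (ref count 3, used 2/3) -> match (matches: 4)
  'sad' -> in reference (ref count 2, used 2/2) -> match (matches: 5)
  'green' -> not in reference -> no match (matches: 5)
  'sad' -> ref count 2 already used up (2/2) -> clipped, no match (matches: 5)
Clipped matches: 5, Candidate length: 8
Precision = 5/8

5/8


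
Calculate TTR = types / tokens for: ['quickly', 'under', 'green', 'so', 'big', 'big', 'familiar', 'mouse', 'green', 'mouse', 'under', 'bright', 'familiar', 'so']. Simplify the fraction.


Tokens: 14
Unique types: ('big', 'bright', 'familiar', 'green', 'mouse', 'quickly', 'so', 'under') = 8
TTR = 8/14
Simplify: divide both by 2 -> 4/7
TTR = 4/7

4/7


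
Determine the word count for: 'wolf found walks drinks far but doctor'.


Counting words by splitting on spaces:
  Word 1: 'wolf'
  Word 2: 'found'
  Word 3: 'walks'
  Word 4: 'drinks'
  Word 5: 'far'
  Word 6: 'but'
  Word 7: 'doctor'
Total words: 7

7


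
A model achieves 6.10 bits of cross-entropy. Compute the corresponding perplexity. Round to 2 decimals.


Perplexity formula: PP = 2^H
H = 6.10
PP = 2^6.10
Decompose: 2^6.10 = 2^6 * 2^0.10
2^6 = 64, 2^0.10 ~ 1.0717735
PP ~ 64 * 1.0717735 = 68.5935040
Rounded to 2 decimals: 68.59

68.59


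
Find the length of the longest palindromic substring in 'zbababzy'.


Scanning 'zbababzy' for palindromic substrings.
Substring at positions 0-6: 'zbababz'.
Check: reverse('zbababz') = 'zbababz' -> palindrome confirmed.
Neighbouring characters ('-' / 'y') break symmetry, so it cannot extend further.
No longer palindromic substring exists; longest length = 7

7


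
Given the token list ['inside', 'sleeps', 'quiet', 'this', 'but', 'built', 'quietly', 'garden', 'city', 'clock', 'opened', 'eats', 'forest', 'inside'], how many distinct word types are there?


Listing all tokens and tracking unique types:
  Token 1: 'inside' -> NEW (unique so far: 1)
  Token 2: 'sleeps' -> NEW (unique so far: 2)
  Token 3: 'quiet' -> NEW (unique so far: 3)
  Token 4: 'this' -> NEW (unique so far: 4)
  Token 5: 'but' -> NEW (unique so far: 5)
  Token 6: 'built' -> NEW (unique so far: 6)
  Token 7: 'quietly' -> NEW (unique so far: 7)
  Token 8: 'garden' -> NEW (unique so far: 8)
  Token 9: 'city' -> NEW (unique so far: 9)
  Token 10: 'clock' -> NEW (unique so far: 10)
  Token 11: 'opened' -> NEW (unique so far: 11)
  Token 12: 'eats' -> NEW (unique so far: 12)
  Token 13: 'forest' -> NEW (unique so far: 13)
  Token 14: 'inside' -> duplicate (unique so far: 13)
Unique types: ('built', 'but', 'city', 'clock', 'eats', 'forest', 'garden', 'inside', 'opened', 'quiet', 'quietly', 'sleeps', 'this')
Vocabulary size: 13

13


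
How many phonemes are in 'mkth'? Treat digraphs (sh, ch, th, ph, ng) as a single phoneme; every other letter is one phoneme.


Parsing 'mkth' greedily, digraphs first:
  'm' -> consonant phoneme (phonemes so far: 1)
  'k' -> consonant phoneme (phonemes so far: 2)
  'th' -> digraph (1 consonant phoneme) (phonemes so far: 3)
Total phonemes: 3

3


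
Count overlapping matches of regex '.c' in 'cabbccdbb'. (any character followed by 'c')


Pattern: .c means any character followed by 'c'.
Scanning 'cabbccdbb' position-by-position:
  Pos 0: window 'ca' -> no
  Pos 1: window 'ab' -> no
  Pos 2: window 'bb' -> no
  Pos 3: window 'bc' -> MATCH
  Pos 4: window 'cc' -> MATCH
  Pos 5: window 'cd' -> no
  Pos 6: window 'db' -> no
  Pos 7: window 'bb' -> no
  Pos 8: window 'b' -> no
Total matches: 2

2


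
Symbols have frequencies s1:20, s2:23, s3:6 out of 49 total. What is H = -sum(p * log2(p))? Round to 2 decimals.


Computing entropy H = -sum(p_i * log2(p_i)):
  s1: p = 20/49 = 0.4082, -p*log2(p) = 0.5277
  s2: p = 23/49 = 0.4694, -p*log2(p) = 0.5122
  s3: p = 6/49 = 0.1224, -p*log2(p) = 0.3710
H = sum of terms = 1.4109
Rounded to 2 decimals: 1.41

1.41


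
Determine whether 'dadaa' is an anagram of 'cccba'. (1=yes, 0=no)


Sort characters of 'dadaa': 'aaadd'
Sort characters of 'cccba': 'abccc'
Sorted forms differ -> they are NOT anagrams
Result: 0

0


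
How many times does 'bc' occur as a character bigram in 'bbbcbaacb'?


Scanning 'bbbcbaacb' for bigram 'bc':
  Position 0: 'bb' -> no
  Position 1: 'bb' -> no
  Position 2: 'bc' -> MATCH
  Position 3: 'cb' -> no
  Position 4: 'ba' -> no
  Position 5: 'aa' -> no
  Position 6: 'ac' -> no
  Position 7: 'cb' -> no
Total matches: 1

1


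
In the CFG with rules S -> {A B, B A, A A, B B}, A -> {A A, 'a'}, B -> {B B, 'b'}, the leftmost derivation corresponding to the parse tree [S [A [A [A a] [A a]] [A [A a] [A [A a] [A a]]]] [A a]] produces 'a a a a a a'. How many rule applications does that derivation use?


Every bracketed nonterminal node [X ...] in the tree is produced by exactly one rule application.
Reading the tree off as a leftmost derivation:
  Step 1: S  =>  A A   (applied S -> A A)
  Step 2: A A  =>  A A A   (applied A -> A A)
  Step 3: A A A  =>  A A A A   (applied A -> A A)
  Step 4: A A A A  =>  a A A A   (applied A -> a)
  Step 5: a A A A  =>  a a A A   (applied A -> a)
  Step 6: a a A A  =>  a a A A A   (applied A -> A A)
  Step 7: a a A A A  =>  a a a A A   (applied A -> a)
  Step 8: a a a A A  =>  a a a A A A   (applied A -> A A)
  Step 9: a a a A A A  =>  a a a a A A   (applied A -> a)
  Step 10: a a a a A A  =>  a a a a a A   (applied A -> a)
  Step 11: a a a a a A  =>  a a a a a a   (applied A -> a)
Final yield: a a a a a a
Total rewrite steps: 11

11


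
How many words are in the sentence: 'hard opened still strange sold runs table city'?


Counting words by splitting on spaces:
  Word 1: 'hard'
  Word 2: 'opened'
  Word 3: 'still'
  Word 4: 'strange'
  Word 5: 'sold'
  Word 6: 'runs'
  Word 7: 'table'
  Word 8: 'city'
Total words: 8

8


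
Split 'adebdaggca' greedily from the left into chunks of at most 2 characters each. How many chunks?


'adebdaggca' has 10 characters.
Chunking with max size 2:
  Chunk 1: 'ad' (positions 0-1)
  Chunk 2: 'eb' (positions 2-3)
  Chunk 3: 'da' (positions 4-5)
  Chunk 4: 'gg' (positions 6-7)
  Chunk 5: 'ca' (positions 8-9)
Total chunks: ceil(10 / 2) = 5

5


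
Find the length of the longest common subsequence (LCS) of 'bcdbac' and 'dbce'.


DP table for LCS of 'bcdbac' and 'dbce':
       d  b  c  e
    0  0  0  0  0
  b 0  0  1  1  1
  c 0  0  1  2  2
  d 0  1  1  2  2
  b 0  1  2  2  2
  a 0  1  2  2  2
  c 0  1  2  3  3
LCS: 'dbc'
LCS length = 3

3


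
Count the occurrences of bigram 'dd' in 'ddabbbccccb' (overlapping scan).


Scanning 'ddabbbccccb' for bigram 'dd':
  Position 0: 'dd' -> MATCH
  Position 1: 'da' -> no
  Position 2: 'ab' -> no
  Position 3: 'bb' -> no
  Position 4: 'bb' -> no
  Position 5: 'bc' -> no
  Position 6: 'cc' -> no
  Position 7: 'cc' -> no
  Position 8: 'cc' -> no
  Position 9: 'cb' -> no
Total matches: 1

1


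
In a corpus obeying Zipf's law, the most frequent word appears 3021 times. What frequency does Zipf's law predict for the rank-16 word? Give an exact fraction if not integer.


Zipf's law: freq(rank) = f1 / rank
f1 = 3021, rank = 16
freq = 3021 / 16
GCD(3021, 16) = 1
Simplified: 3021/16

3021/16


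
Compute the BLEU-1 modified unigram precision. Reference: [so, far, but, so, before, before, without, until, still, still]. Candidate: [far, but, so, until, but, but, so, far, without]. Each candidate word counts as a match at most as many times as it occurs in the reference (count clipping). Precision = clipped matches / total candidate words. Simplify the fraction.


Reference word counts: {'before': 2, 'but': 1, 'far': 1, 'so': 2, 'still': 2, 'until': 1, 'without': 1}
Checking each candidate word (with clipping):
  'far' -> in reference (ref count 1, used 1/1) -> match (matches: 1)
  'but' -> in reference (ref count 1, used 1/1) -> match (matches: 2)
  'so' -> in reference (ref count 2, used 1/2) -> match (matches: 3)
  'until' -> in reference (ref count 1, used 1/1) -> match (matches: 4)
  'but' -> ref count 1 already used up (1/1) -> clipped, no match (matches: 4)
  'but' -> ref count 1 already used up (1/1) -> clipped, no match (matches: 4)
  'so' -> in reference (ref count 2, used 2/2) -> match (matches: 5)
  'far' -> ref count 1 already used up (1/1) -> clipped, no match (matches: 5)
  'without' -> in reference (ref count 1, used 1/1) -> match (matches: 6)
Clipped matches: 6, Candidate length: 9
Precision = 6/9 = 2/3

2/3


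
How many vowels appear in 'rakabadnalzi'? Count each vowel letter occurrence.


Scanning each character of 'rakabadnalzi':
  Position 1: 'r' -> consonant (running count: 0)
  Position 2: 'a' -> vowel (running count: 1)
  Position 3: 'k' -> consonant (running count: 1)
  Position 4: 'a' -> vowel (running count: 2)
  Position 5: 'b' -> consonant (running count: 2)
  Position 6: 'a' -> vowel (running count: 3)
  Position 7: 'd' -> consonant (running count: 3)
  Position 8: 'n' -> consonant (running count: 3)
  Position 9: 'a' -> vowel (running count: 4)
  Position 10: 'l' -> consonant (running count: 4)
  Position 11: 'z' -> consonant (running count: 4)
  Position 12: 'i' -> vowel (running count: 5)
Total vowels: 5

5


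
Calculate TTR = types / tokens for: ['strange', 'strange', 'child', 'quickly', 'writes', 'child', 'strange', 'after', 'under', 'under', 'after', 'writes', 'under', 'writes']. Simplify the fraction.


Tokens: 14
Unique types: ('after', 'child', 'quickly', 'strange', 'under', 'writes') = 6
TTR = 6/14
Simplify: divide both by 2 -> 3/7
TTR = 3/7

3/7


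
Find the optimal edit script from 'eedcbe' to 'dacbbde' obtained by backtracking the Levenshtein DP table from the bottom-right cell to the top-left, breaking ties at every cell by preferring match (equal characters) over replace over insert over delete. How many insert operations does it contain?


Edit distance = 5. Backtracking from cell (6, 7) with preference match > replace > insert > delete,
then listing the resulting alignment 'eedcbe' -> 'dacbbde' left to right:
  Step 1: replace e->d
  Step 2: replace e->a
  Step 3: replace d->c
  Step 4: replace c->b
  Step 5: keep 'b'
  Step 6: insert 'd' [insertion #1]
  Step 7: keep 'e'
Total insertions: 1

1


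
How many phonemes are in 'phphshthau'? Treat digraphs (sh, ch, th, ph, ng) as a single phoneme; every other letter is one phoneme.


Parsing 'phphshthau' greedily, digraphs first:
  'ph' -> digraph (1 consonant phoneme) (phonemes so far: 1)
  'ph' -> digraph (1 consonant phoneme) (phonemes so far: 2)
  'sh' -> digraph (1 consonant phoneme) (phonemes so far: 3)
  'th' -> digraph (1 consonant phoneme) (phonemes so far: 4)
  'a' -> vowel phoneme (phonemes so far: 5)
  'u' -> vowel phoneme (phonemes so far: 6)
Total phonemes: 6

6


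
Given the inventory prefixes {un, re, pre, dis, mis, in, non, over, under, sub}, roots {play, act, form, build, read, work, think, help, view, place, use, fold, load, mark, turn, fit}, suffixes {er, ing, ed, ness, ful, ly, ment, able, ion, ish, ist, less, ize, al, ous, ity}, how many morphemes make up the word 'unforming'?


Segmenting 'unforming' against the inventory:
  'un' -> prefix (morpheme 1)
  'form' -> root (morpheme 2)
  'ing' -> suffix (morpheme 3)
Total morphemes: 3

3


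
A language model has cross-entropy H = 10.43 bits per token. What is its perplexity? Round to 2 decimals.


Perplexity formula: PP = 2^H
H = 10.43
PP = 2^10.43
Decompose: 2^10.43 = 2^10 * 2^0.43
2^10 = 1024, 2^0.43 ~ 1.3472336
PP ~ 1024 * 1.3472336 = 1379.5672064
Rounded to 2 decimals: 1379.57

1379.57


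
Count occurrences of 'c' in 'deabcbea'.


Scanning 'deabcbea' for 'c':
  Position 4: 'c' -> MATCH (count: 1)
Total occurrences of 'c': 1

1


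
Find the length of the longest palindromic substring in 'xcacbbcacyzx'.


Scanning 'xcacbbcacyzx' for palindromic substrings.
Substring at positions 1-8: 'cacbbcac'.
Check: reverse('cacbbcac') = 'cacbbcac' -> palindrome confirmed.
Neighbouring characters ('x' / 'y') break symmetry, so it cannot extend further.
No longer palindromic substring exists; longest length = 8

8


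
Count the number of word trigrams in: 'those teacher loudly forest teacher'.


Word trigrams from [5] words:
  Trigram 1: (those teacher loudly)
  Trigram 2: (teacher loudly forest)
  Trigram 3: (loudly forest teacher)
Total word trigrams: 5 - 2 = 3

3


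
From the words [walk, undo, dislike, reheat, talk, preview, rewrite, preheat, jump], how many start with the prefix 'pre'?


Checking each word for prefix 'pre':
  'walk' -> no (count: 0)
  'undo' -> no (count: 0)
  'dislike' -> no (count: 0)
  'reheat' -> no (count: 0)
  'talk' -> no (count: 0)
  'preview' -> YES, starts with 'pre' (count: 1)
  'rewrite' -> no (count: 1)
  'preheat' -> YES, starts with 'pre' (count: 2)
  'jump' -> no (count: 2)
Total with prefix 'pre': 2

2


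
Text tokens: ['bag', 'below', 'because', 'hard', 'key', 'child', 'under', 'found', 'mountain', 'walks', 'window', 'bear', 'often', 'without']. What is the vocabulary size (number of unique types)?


Listing all tokens and tracking unique types:
  Token 1: 'bag' -> NEW (unique so far: 1)
  Token 2: 'below' -> NEW (unique so far: 2)
  Token 3: 'because' -> NEW (unique so far: 3)
  Token 4: 'hard' -> NEW (unique so far: 4)
  Token 5: 'key' -> NEW (unique so far: 5)
  Token 6: 'child' -> NEW (unique so far: 6)
  Token 7: 'under' -> NEW (unique so far: 7)
  Token 8: 'found' -> NEW (unique so far: 8)
  Token 9: 'mountain' -> NEW (unique so far: 9)
  Token 10: 'walks' -> NEW (unique so far: 10)
  Token 11: 'window' -> NEW (unique so far: 11)
  Token 12: 'bear' -> NEW (unique so far: 12)
  Token 13: 'often' -> NEW (unique so far: 13)
  Token 14: 'without' -> NEW (unique so far: 14)
Unique types: ('bag', 'bear', 'because', 'below', 'child', 'found', 'hard', 'key', 'mountain', 'often', 'under', 'walks', 'window', 'without')
Vocabulary size: 14

14


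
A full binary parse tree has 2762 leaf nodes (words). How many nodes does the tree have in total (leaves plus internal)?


Leaf nodes (terminals): 2762
Internal nodes = n - 1 = 2762 - 1 = 2761
Total = leaves + internal = 2762 + 2761 = 5523

5523


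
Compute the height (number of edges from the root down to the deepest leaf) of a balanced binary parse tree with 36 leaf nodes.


In a balanced binary tree with n leaves the deepest leaf is ceil(log2(n)) edges below the root.
log2(36) = 5.1699
ceil(5.1699) = 6
height (edges) = 6

6


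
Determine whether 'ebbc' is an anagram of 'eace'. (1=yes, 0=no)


Sort characters of 'ebbc': 'bbce'
Sort characters of 'eace': 'acee'
Sorted forms differ -> they are NOT anagrams
Result: 0

0


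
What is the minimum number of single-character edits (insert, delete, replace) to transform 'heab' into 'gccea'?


Building DP table for s1='heab' (len 4) and s2='gccea' (len 5):
       g  c  c  e  a
    0  1  2  3  4  5
  h 1  1  2  3  4  5
  e 2  2  2  3  3  4
  a 3  3  3  3  4  3
  b 4  4  4  4  4  4
Edit distance = dp[4][5] = 4

4


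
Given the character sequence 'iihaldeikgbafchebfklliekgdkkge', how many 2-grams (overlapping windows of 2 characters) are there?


String 'iihaldeikgbafchebfklliekgdkkge' has length L = 30.
Number of overlapping n-grams = L - n + 1
Substituting: 30 - 2 + 1 = 29

29


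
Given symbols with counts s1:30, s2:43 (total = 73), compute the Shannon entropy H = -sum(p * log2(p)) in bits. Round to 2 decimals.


Computing entropy H = -sum(p_i * log2(p_i)):
  s1: p = 30/73 = 0.4110, -p*log2(p) = 0.5272
  s2: p = 43/73 = 0.5890, -p*log2(p) = 0.4498
H = sum of terms = 0.9770
Rounded to 2 decimals: 0.98

0.98


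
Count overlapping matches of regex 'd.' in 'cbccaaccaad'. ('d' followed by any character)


Pattern: d. means 'd' followed by any character.
Scanning 'cbccaaccaad' position-by-position:
  Pos 0: window 'cb' -> no
  Pos 1: window 'bc' -> no
  Pos 2: window 'cc' -> no
  Pos 3: window 'ca' -> no
  Pos 4: window 'aa' -> no
  Pos 5: window 'ac' -> no
  Pos 6: window 'cc' -> no
  Pos 7: window 'ca' -> no
  Pos 8: window 'aa' -> no
  Pos 9: window 'ad' -> no
  Pos 10: window 'd' -> no
Total matches: 0

0


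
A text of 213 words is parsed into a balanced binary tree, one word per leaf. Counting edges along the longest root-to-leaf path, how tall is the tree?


In a balanced binary tree with n leaves the deepest leaf is ceil(log2(n)) edges below the root.
log2(213) = 7.7347
ceil(7.7347) = 8
height (edges) = 8

8


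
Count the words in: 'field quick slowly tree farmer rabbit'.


Counting words by splitting on spaces:
  Word 1: 'field'
  Word 2: 'quick'
  Word 3: 'slowly'
  Word 4: 'tree'
  Word 5: 'farmer'
  Word 6: 'rabbit'
Total words: 6

6


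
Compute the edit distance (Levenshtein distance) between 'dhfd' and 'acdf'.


Building DP table for s1='dhfd' (len 4) and s2='acdf' (len 4):
       a  c  d  f
    0  1  2  3  4
  d 1  1  2  2  3
  h 2  2  2  3  3
  f 3  3  3  3  3
  d 4  4  4  3  4
Edit distance = dp[4][4] = 4

4


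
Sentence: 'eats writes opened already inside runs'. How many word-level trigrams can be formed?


Word trigrams from [6] words:
  Trigram 1: (eats writes opened)
  Trigram 2: (writes opened already)
  Trigram 3: (opened already inside)
  Trigram 4: (already inside runs)
Total word trigrams: 6 - 2 = 4

4


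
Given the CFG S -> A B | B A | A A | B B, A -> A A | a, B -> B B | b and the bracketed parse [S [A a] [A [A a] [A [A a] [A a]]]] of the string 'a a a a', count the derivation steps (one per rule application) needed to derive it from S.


Every bracketed nonterminal node [X ...] in the tree is produced by exactly one rule application.
Reading the tree off as a leftmost derivation:
  Step 1: S  =>  A A   (applied S -> A A)
  Step 2: A A  =>  a A   (applied A -> a)
  Step 3: a A  =>  a A A   (applied A -> A A)
  Step 4: a A A  =>  a a A   (applied A -> a)
  Step 5: a a A  =>  a a A A   (applied A -> A A)
  Step 6: a a A A  =>  a a a A   (applied A -> a)
  Step 7: a a a A  =>  a a a a   (applied A -> a)
Final yield: a a a a
Total rewrite steps: 7

7


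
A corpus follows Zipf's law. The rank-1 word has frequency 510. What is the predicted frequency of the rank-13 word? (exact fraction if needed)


Zipf's law: freq(rank) = f1 / rank
f1 = 510, rank = 13
freq = 510 / 13
GCD(510, 13) = 1
Simplified: 510/13

510/13


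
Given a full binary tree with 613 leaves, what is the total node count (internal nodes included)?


Leaf nodes (terminals): 613
Internal nodes = n - 1 = 613 - 1 = 612
Total = leaves + internal = 613 + 612 = 1225

1225


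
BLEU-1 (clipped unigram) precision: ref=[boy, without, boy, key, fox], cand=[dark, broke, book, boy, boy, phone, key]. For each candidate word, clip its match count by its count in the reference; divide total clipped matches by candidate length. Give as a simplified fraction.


Reference word counts: {'boy': 2, 'fox': 1, 'key': 1, 'without': 1}
Checking each candidate word (with clipping):
  'dark' -> not in reference -> no match (matches: 0)
  'broke' -> not in reference -> no match (matches: 0)
  'book' -> not in reference -> no match (matches: 0)
  'boy' -> in reference (ref count 2, used 1/2) -> match (matches: 1)
  'boy' -> in reference (ref count 2, used 2/2) -> match (matches: 2)
  'phone' -> not in reference -> no match (matches: 2)
  'key' -> in reference (ref count 1, used 1/1) -> match (matches: 3)
Clipped matches: 3, Candidate length: 7
Precision = 3/7

3/7


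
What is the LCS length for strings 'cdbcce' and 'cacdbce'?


DP table for LCS of 'cdbcce' and 'cacdbce':
       c  a  c  d  b  c  e
    0  0  0  0  0  0  0  0
  c 0  1  1  1  1  1  1  1
  d 0  1  1  1  2  2  2  2
  b 0  1  1  1  2  3  3  3
  c 0  1  1  2  2  3  4  4
  c 0  1  1  2  2  3  4  4
  e 0  1  1  2  2  3  4  5
LCS: 'cdbce'
LCS length = 5

5


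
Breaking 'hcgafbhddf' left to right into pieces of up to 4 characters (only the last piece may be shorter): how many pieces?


'hcgafbhddf' has 10 characters.
Chunking with max size 4:
  Chunk 1: 'hcga' (positions 0-3)
  Chunk 2: 'fbhd' (positions 4-7)
  Chunk 3: 'df' (positions 8-9)
Total chunks: ceil(10 / 4) = 3

3


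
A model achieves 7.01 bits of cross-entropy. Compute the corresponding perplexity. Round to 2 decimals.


Perplexity formula: PP = 2^H
H = 7.01
PP = 2^7.01
Decompose: 2^7.01 = 2^7 * 2^0.01
2^7 = 128, 2^0.01 ~ 1.0069556
PP ~ 128 * 1.0069556 = 128.8903168
Rounded to 2 decimals: 128.89

128.89


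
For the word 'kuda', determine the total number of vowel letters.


Scanning each character of 'kuda':
  Position 1: 'k' -> consonant (running count: 0)
  Position 2: 'u' -> vowel (running count: 1)
  Position 3: 'd' -> consonant (running count: 1)
  Position 4: 'a' -> vowel (running count: 2)
Total vowels: 2

2


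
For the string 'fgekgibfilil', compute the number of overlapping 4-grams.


String 'fgekgibfilil' has length L = 12.
Number of overlapping n-grams = L - n + 1
Substituting: 12 - 4 + 1 = 9

9


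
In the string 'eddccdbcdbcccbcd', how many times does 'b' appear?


Scanning 'eddccdbcdbcccbcd' for 'b':
  Position 6: 'b' -> MATCH (count: 1)
  Position 9: 'b' -> MATCH (count: 2)
  Position 13: 'b' -> MATCH (count: 3)
Total occurrences of 'b': 3

3


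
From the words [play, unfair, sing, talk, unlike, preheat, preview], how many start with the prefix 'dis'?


Checking each word for prefix 'dis':
  'play' -> no (count: 0)
  'unfair' -> no (count: 0)
  'sing' -> no (count: 0)
  'talk' -> no (count: 0)
  'unlike' -> no (count: 0)
  'preheat' -> no (count: 0)
  'preview' -> no (count: 0)
Total with prefix 'dis': 0

0


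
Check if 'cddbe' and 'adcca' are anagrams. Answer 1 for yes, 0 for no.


Sort characters of 'cddbe': 'bcdde'
Sort characters of 'adcca': 'aaccd'
Sorted forms differ -> they are NOT anagrams
Result: 0

0


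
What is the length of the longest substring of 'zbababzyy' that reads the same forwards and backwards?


Scanning 'zbababzyy' for palindromic substrings.
Substring at positions 0-6: 'zbababz'.
Check: reverse('zbababz') = 'zbababz' -> palindrome confirmed.
Neighbouring characters ('-' / 'y') break symmetry, so it cannot extend further.
No longer palindromic substring exists; longest length = 7

7


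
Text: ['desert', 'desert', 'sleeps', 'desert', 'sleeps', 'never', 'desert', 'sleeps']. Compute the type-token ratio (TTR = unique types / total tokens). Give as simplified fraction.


Tokens: 8
Unique types: ('desert', 'never', 'sleeps') = 3
TTR = 3/8
Already in lowest terms.

3/8


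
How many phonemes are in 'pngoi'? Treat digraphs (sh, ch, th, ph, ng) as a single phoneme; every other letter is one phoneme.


Parsing 'pngoi' greedily, digraphs first:
  'p' -> consonant phoneme (phonemes so far: 1)
  'ng' -> digraph (1 consonant phoneme) (phonemes so far: 2)
  'o' -> vowel phoneme (phonemes so far: 3)
  'i' -> vowel phoneme (phonemes so far: 4)
Total phonemes: 4

4


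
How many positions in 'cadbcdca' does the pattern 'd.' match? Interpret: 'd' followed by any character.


Pattern: d. means 'd' followed by any character.
Scanning 'cadbcdca' position-by-position:
  Pos 0: window 'ca' -> no
  Pos 1: window 'ad' -> no
  Pos 2: window 'db' -> MATCH
  Pos 3: window 'bc' -> no
  Pos 4: window 'cd' -> no
  Pos 5: window 'dc' -> MATCH
  Pos 6: window 'ca' -> no
  Pos 7: window 'a' -> no
Total matches: 2

2


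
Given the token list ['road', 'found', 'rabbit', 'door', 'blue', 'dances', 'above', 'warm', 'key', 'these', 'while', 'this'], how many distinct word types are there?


Listing all tokens and tracking unique types:
  Token 1: 'road' -> NEW (unique so far: 1)
  Token 2: 'found' -> NEW (unique so far: 2)
  Token 3: 'rabbit' -> NEW (unique so far: 3)
  Token 4: 'door' -> NEW (unique so far: 4)
  Token 5: 'blue' -> NEW (unique so far: 5)
  Token 6: 'dances' -> NEW (unique so far: 6)
  Token 7: 'above' -> NEW (unique so far: 7)
  Token 8: 'warm' -> NEW (unique so far: 8)
  Token 9: 'key' -> NEW (unique so far: 9)
  Token 10: 'these' -> NEW (unique so far: 10)
  Token 11: 'while' -> NEW (unique so far: 11)
  Token 12: 'this' -> NEW (unique so far: 12)
Unique types: ('above', 'blue', 'dances', 'door', 'found', 'key', 'rabbit', 'road', 'these', 'this', 'warm', 'while')
Vocabulary size: 12

12


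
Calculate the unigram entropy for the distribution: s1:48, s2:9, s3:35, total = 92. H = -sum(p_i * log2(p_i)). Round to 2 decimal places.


Computing entropy H = -sum(p_i * log2(p_i)):
  s1: p = 48/92 = 0.5217, -p*log2(p) = 0.4897
  s2: p = 9/92 = 0.0978, -p*log2(p) = 0.3281
  s3: p = 35/92 = 0.3804, -p*log2(p) = 0.5304
H = sum of terms = 1.3482
Rounded to 2 decimals: 1.35

1.35


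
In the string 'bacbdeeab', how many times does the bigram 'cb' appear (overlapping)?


Scanning 'bacbdeeab' for bigram 'cb':
  Position 0: 'ba' -> no
  Position 1: 'ac' -> no
  Position 2: 'cb' -> MATCH
  Position 3: 'bd' -> no
  Position 4: 'de' -> no
  Position 5: 'ee' -> no
  Position 6: 'ea' -> no
  Position 7: 'ab' -> no
Total matches: 1

1


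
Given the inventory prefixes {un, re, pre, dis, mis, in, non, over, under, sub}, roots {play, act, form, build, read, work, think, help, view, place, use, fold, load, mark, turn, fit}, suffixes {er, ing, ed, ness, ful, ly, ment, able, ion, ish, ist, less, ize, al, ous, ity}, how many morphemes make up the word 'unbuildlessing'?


Segmenting 'unbuildlessing' against the inventory:
  'un' -> prefix (morpheme 1)
  'build' -> root (morpheme 2)
  'less' -> suffix (morpheme 3)
  'ing' -> suffix (morpheme 4)
Total morphemes: 4

4


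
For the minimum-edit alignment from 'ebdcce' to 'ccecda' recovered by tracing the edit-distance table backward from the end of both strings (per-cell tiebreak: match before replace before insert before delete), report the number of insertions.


Edit distance = 5. Backtracking from cell (6, 6) with preference match > replace > insert > delete,
then listing the resulting alignment 'ebdcce' -> 'ccecda' left to right:
  Step 1: replace e->c
  Step 2: replace b->c
  Step 3: replace d->e
  Step 4: keep 'c'
  Step 5: replace c->d
  Step 6: replace e->a
Total insertions: 0

0


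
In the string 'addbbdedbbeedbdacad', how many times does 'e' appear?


Scanning 'addbbdedbbeedbdacad' for 'e':
  Position 6: 'e' -> MATCH (count: 1)
  Position 10: 'e' -> MATCH (count: 2)
  Position 11: 'e' -> MATCH (count: 3)
Total occurrences of 'e': 3

3


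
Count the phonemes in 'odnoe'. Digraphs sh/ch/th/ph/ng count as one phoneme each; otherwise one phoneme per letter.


Parsing 'odnoe' greedily, digraphs first:
  'o' -> vowel phoneme (phonemes so far: 1)
  'd' -> consonant phoneme (phonemes so far: 2)
  'n' -> consonant phoneme (phonemes so far: 3)
  'o' -> vowel phoneme (phonemes so far: 4)
  'e' -> vowel phoneme (phonemes so far: 5)
Total phonemes: 5

5


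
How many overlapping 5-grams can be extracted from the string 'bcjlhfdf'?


String 'bcjlhfdf' has length L = 8.
Number of overlapping n-grams = L - n + 1
Substituting: 8 - 5 + 1 = 4

4


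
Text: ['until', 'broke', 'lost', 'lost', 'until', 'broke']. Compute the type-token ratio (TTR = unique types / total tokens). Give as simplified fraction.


Tokens: 6
Unique types: ('broke', 'lost', 'until') = 3
TTR = 3/6
Simplify: divide both by 3 -> 1/2
TTR = 1/2

1/2


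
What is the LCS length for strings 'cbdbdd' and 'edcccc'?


DP table for LCS of 'cbdbdd' and 'edcccc':
       e  d  c  c  c  c
    0  0  0  0  0  0  0
  c 0  0  0  1  1  1  1
  b 0  0  0  1  1  1  1
  d 0  0  1  1  1  1  1
  b 0  0  1  1  1  1  1
  d 0  0  1  1  1  1  1
  d 0  0  1  1  1  1  1
LCS: 'c'
LCS length = 1

1


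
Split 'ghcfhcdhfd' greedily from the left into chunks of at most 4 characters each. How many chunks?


'ghcfhcdhfd' has 10 characters.
Chunking with max size 4:
  Chunk 1: 'ghcf' (positions 0-3)
  Chunk 2: 'hcdh' (positions 4-7)
  Chunk 3: 'fd' (positions 8-9)
Total chunks: ceil(10 / 4) = 3

3


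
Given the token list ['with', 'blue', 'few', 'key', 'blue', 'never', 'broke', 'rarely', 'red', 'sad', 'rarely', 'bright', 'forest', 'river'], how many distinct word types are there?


Listing all tokens and tracking unique types:
  Token 1: 'with' -> NEW (unique so far: 1)
  Token 2: 'blue' -> NEW (unique so far: 2)
  Token 3: 'few' -> NEW (unique so far: 3)
  Token 4: 'key' -> NEW (unique so far: 4)
  Token 5: 'blue' -> duplicate (unique so far: 4)
  Token 6: 'never' -> NEW (unique so far: 5)
  Token 7: 'broke' -> NEW (unique so far: 6)
  Token 8: 'rarely' -> NEW (unique so far: 7)
  Token 9: 'red' -> NEW (unique so far: 8)
  Token 10: 'sad' -> NEW (unique so far: 9)
  Token 11: 'rarely' -> duplicate (unique so far: 9)
  Token 12: 'bright' -> NEW (unique so far: 10)
  Token 13: 'forest' -> NEW (unique so far: 11)
  Token 14: 'river' -> NEW (unique so far: 12)
Unique types: ('blue', 'bright', 'broke', 'few', 'forest', 'key', 'never', 'rarely', 'red', 'river', 'sad', 'with')
Vocabulary size: 12

12


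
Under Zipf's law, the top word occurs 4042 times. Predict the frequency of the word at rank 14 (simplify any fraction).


Zipf's law: freq(rank) = f1 / rank
f1 = 4042, rank = 14
freq = 4042 / 14
GCD(4042, 14) = 2
Simplified: 2021/7

2021/7


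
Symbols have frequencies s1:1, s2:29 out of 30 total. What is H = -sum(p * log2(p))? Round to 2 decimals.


Computing entropy H = -sum(p_i * log2(p_i)):
  s1: p = 1/30 = 0.0333, -p*log2(p) = 0.1636
  s2: p = 29/30 = 0.9667, -p*log2(p) = 0.0473
H = sum of terms = 0.2109
Rounded to 2 decimals: 0.21

0.21


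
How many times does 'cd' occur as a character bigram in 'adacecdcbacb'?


Scanning 'adacecdcbacb' for bigram 'cd':
  Position 0: 'ad' -> no
  Position 1: 'da' -> no
  Position 2: 'ac' -> no
  Position 3: 'ce' -> no
  Position 4: 'ec' -> no
  Position 5: 'cd' -> MATCH
  Position 6: 'dc' -> no
  Position 7: 'cb' -> no
  Position 8: 'ba' -> no
  Position 9: 'ac' -> no
  Position 10: 'cb' -> no
Total matches: 1

1


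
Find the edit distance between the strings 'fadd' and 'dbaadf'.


Building DP table for s1='fadd' (len 4) and s2='dbaadf' (len 6):
       d  b  a  a  d  f
    0  1  2  3  4  5  6
  f 1  1  2  3  4  5  5
  a 2  2  2  2  3  4  5
  d 3  2  3  3  3  3  4
  d 4  3  3  4  4  3  4
Edit distance = dp[4][6] = 4

4


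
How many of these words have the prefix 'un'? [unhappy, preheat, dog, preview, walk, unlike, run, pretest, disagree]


Checking each word for prefix 'un':
  'unhappy' -> YES, starts with 'un' (count: 1)
  'preheat' -> no (count: 1)
  'dog' -> no (count: 1)
  'preview' -> no (count: 1)
  'walk' -> no (count: 1)
  'unlike' -> YES, starts with 'un' (count: 2)
  'run' -> no (count: 2)
  'pretest' -> no (count: 2)
  'disagree' -> no (count: 2)
Total with prefix 'un': 2

2


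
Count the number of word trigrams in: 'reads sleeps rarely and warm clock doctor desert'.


Word trigrams from [8] words:
  Trigram 1: (reads sleeps rarely)
  Trigram 2: (sleeps rarely and)
  Trigram 3: (rarely and warm)
  Trigram 4: (and warm clock)
  Trigram 5: (warm clock doctor)
  Trigram 6: (clock doctor desert)
Total word trigrams: 8 - 2 = 6

6


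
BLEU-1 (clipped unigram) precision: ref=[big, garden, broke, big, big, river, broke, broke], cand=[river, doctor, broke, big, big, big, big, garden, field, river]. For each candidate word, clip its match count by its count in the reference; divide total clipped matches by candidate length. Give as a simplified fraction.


Reference word counts: {'big': 3, 'broke': 3, 'garden': 1, 'river': 1}
Checking each candidate word (with clipping):
  'river' -> in reference (ref count 1, used 1/1) -> match (matches: 1)
  'doctor' -> not in reference -> no match (matches: 1)
  'broke' -> in reference (ref count 3, used 1/3) -> match (matches: 2)
  'big' -> in reference (ref count 3, used 1/3) -> match (matches: 3)
  'big' -> in reference (ref count 3, used 2/3) -> match (matches: 4)
  'big' -> in reference (ref count 3, used 3/3) -> match (matches: 5)
  'big' -> ref count 3 already used up (3/3) -> clipped, no match (matches: 5)
  'garden' -> in reference (ref count 1, used 1/1) -> match (matches: 6)
  'field' -> not in reference -> no match (matches: 6)
  'river' -> ref count 1 already used up (1/1) -> clipped, no match (matches: 6)
Clipped matches: 6, Candidate length: 10
Precision = 6/10 = 3/5

3/5


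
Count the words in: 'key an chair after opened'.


Counting words by splitting on spaces:
  Word 1: 'key'
  Word 2: 'an'
  Word 3: 'chair'
  Word 4: 'after'
  Word 5: 'opened'
Total words: 5

5


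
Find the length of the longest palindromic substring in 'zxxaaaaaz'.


Scanning 'zxxaaaaaz' for palindromic substrings.
Substring at positions 3-7: 'aaaaa'.
Check: reverse('aaaaa') = 'aaaaa' -> palindrome confirmed.
Neighbouring characters ('x' / 'z') break symmetry, so it cannot extend further.
No longer palindromic substring exists; longest length = 5

5
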